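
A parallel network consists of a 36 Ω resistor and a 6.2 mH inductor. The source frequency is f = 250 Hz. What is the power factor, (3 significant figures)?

ω = 2πf = 1571 rad/s
X_L = ωL = 9.74 Ω
Parallel: admittances add. Y = 1/R + 1/(jωL)
Y = (0.0278 − j0.103) S
|Y| = 0.106 S → |Z| = 1/|Y| = 9.40 Ω, ∠Z = −∠Y = 74.9°
cos φ = cos(74.9°) = 0.261

0.261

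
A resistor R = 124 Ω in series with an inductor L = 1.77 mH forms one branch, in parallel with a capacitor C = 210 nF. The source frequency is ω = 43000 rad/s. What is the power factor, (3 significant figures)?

X_L = ωL = 76.1 Ω
X_C = 1/(ωC) = 111 Ω
Branch 1 (R+jX_L): Z₁ = 124 + j76.1 Ω, |Z₁| = 145 Ω
Branch 2 (−jX_C): Z₂ = −j111 Ω
Parallel: Z = Z₁Z₂/(Z₁+Z₂), |Z| = 125 Ω, ∠Z = -42.9°
cos φ = cos(-42.9°) = 0.733

0.733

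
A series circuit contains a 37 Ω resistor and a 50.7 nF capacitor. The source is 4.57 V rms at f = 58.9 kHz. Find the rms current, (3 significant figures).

70.4 mA

ω = 2πf = 370100 rad/s
X_C = 1/(ωC) = 53.3 Ω
Z = 37.0 − j53.3 Ω
|Z| = √(37.0² + 53.3²) = 64.9 Ω
I = V/|Z| = 4.57/64.9 = 70.4 mA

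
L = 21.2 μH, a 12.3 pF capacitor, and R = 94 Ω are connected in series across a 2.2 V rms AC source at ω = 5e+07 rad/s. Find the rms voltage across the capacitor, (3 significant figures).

6.23 V

X_L = ωL = 1060 Ω
X_C = 1/(ωC) = 1630 Ω
Net reactance X = X_L − X_C = -566 Ω
Z = 94.0 − j566 Ω
|Z| = √(94.0² + 566²) = 574 Ω
I = V/|Z| = 3.83 mA
V_C = I·|Z_C| = 0.00383 × 1630 = 6.23 V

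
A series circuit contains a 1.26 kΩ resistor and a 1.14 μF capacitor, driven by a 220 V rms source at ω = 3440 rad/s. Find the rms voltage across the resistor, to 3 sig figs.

X_C = 1/(ωC) = 255 Ω
Z = 1260 − j255 Ω
|Z| = √(1260² + 255²) = 1290 Ω
I = V/|Z| = 171 mA
V_R = I·|Z_R| = 0.171 × 1260 = 216 V

216 V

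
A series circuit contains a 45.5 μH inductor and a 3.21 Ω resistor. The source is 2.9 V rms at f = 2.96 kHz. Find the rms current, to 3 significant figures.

ω = 2πf = 18600 rad/s
X_L = ωL = 0.846 Ω
Z = 3.21 + j0.846 Ω
|Z| = √(3.21² + 0.846²) = 3.32 Ω
I = V/|Z| = 2.9/3.32 = 874 mA

874 mA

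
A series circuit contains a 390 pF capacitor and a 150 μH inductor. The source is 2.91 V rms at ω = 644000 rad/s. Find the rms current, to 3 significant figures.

749 μA

X_L = ωL = 96.6 Ω
X_C = 1/(ωC) = 3980 Ω
Net reactance X = X_L − X_C = -3880 Ω
Z = − j3880 Ω
|Z| = √(0² + 3880²) = 3880 Ω
I = V/|Z| = 2.91/3880 = 749 μA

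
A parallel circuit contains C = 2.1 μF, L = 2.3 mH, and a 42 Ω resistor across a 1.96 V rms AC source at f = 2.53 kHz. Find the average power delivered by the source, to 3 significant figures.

91.5 mW

ω = 2πf = 15900 rad/s
X_L = ωL = 36.6 Ω
X_C = 1/(ωC) = 30.0 Ω
Parallel: admittances add. Y = 1/R + 1/(jωL) + jωC
Y = (0.0238 + j0.00603) S
|Y| = 0.0246 S → |Z| = 1/|Y| = 40.7 Ω, ∠Z = −∠Y = -14.2°
I = V/|Z| = 48.1 mA
P = VI cos φ = 1.96 × 0.0481 × cos(-14.2°) = 91.5 mW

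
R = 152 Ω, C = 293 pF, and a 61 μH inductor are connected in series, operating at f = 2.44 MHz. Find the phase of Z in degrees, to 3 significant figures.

ω = 2πf = 1.533e+07 rad/s
X_L = ωL = 935 Ω
X_C = 1/(ωC) = 223 Ω
Net reactance X = X_L − X_C = 713 Ω
Z = 152 + j713 Ω
|Z| = √(152² + 713²) = 729 Ω
∠Z = arctan(713/152) = 78.0°

78.0°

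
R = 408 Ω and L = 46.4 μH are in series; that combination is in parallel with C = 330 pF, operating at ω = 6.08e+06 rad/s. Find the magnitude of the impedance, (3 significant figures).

535 Ω

X_L = ωL = 282 Ω
X_C = 1/(ωC) = 498 Ω
Branch 1 (R+jX_L): Z₁ = 408 + j282 Ω, |Z₁| = 496 Ω
Branch 2 (−jX_C): Z₂ = −j498 Ω
Parallel: Z = Z₁Z₂/(Z₁+Z₂), |Z| = 535 Ω, ∠Z = -27.4°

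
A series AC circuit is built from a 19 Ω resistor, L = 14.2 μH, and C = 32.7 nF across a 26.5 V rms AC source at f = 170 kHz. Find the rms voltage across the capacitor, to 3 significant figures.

32.6 V

ω = 2πf = 1.068e+06 rad/s
X_L = ωL = 15.2 Ω
X_C = 1/(ωC) = 28.6 Ω
Net reactance X = X_L − X_C = -13.5 Ω
Z = 19.0 − j13.5 Ω
|Z| = √(19.0² + 13.5²) = 23.3 Ω
I = V/|Z| = 1.14 A
V_C = I·|Z_C| = 1.14 × 28.6 = 32.6 V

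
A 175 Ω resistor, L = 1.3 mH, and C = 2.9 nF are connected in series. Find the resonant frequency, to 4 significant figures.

ω₀ = 1/√(LC) = 1/√(0.0013 × 2.9e-09) = 515000 rad/s
f₀ = ω₀/(2π) = 81.97 kHz

81.97 kHz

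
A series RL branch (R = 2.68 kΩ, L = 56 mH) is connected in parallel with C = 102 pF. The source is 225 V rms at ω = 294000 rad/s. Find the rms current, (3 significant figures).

6.91 mA

X_L = ωL = 16500 Ω
X_C = 1/(ωC) = 33300 Ω
Branch 1 (R+jX_L): Z₁ = 2680 + j16500 Ω, |Z₁| = 16700 Ω
Branch 2 (−jX_C): Z₂ = −j33300 Ω
Parallel: Z = Z₁Z₂/(Z₁+Z₂), |Z| = 32500 Ω, ∠Z = 71.7°
I = V/|Z| = 225/32500 = 6.91 mA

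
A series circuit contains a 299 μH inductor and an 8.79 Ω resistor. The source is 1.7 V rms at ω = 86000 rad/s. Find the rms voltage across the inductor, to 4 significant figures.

1.609 V

X_L = ωL = 25.71 Ω
Z = 8.790 + j25.71 Ω
|Z| = √(8.790² + 25.71²) = 27.17 Ω
I = V/|Z| = 62.56 mA
V_L = I·|Z_L| = 0.06256 × 25.71 = 1.609 V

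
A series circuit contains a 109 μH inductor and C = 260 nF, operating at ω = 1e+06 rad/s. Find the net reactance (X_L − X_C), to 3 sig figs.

105 Ω

X_L = ωL = 109 Ω
X_C = 1/(ωC) = 3.85 Ω
X = 109 − 3.85 = 105 Ω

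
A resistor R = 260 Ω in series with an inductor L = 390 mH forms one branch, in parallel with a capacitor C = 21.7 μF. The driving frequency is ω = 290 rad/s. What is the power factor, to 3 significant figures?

X_L = ωL = 113 Ω
X_C = 1/(ωC) = 159 Ω
Branch 1 (R+jX_L): Z₁ = 260 + j113 Ω, |Z₁| = 284 Ω
Branch 2 (−jX_C): Z₂ = −j159 Ω
Parallel: Z = Z₁Z₂/(Z₁+Z₂), |Z| = 171 Ω, ∠Z = -56.5°
cos φ = cos(-56.5°) = 0.552

0.552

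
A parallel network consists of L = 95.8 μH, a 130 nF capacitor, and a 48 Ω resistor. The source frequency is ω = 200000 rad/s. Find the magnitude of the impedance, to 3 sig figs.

29.9 Ω

X_L = ωL = 19.2 Ω
X_C = 1/(ωC) = 38.5 Ω
Parallel: admittances add. Y = 1/R + 1/(jωL) + jωC
Y = (0.0208 − j0.0262) S
|Y| = 0.0335 S → |Z| = 1/|Y| = 29.9 Ω, ∠Z = −∠Y = 51.5°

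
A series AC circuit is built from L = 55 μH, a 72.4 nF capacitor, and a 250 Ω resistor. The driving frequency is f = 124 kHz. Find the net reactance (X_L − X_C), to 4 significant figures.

ω = 2πf = 779100 rad/s
X_L = ωL = 42.85 Ω
X_C = 1/(ωC) = 17.73 Ω
X = 42.85 − 17.73 = 25.12 Ω

25.12 Ω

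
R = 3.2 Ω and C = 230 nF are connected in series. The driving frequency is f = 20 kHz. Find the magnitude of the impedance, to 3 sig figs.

34.7 Ω

ω = 2πf = 125700 rad/s
X_C = 1/(ωC) = 34.6 Ω
Z = 3.20 − j34.6 Ω
|Z| = √(3.20² + 34.6²) = 34.7 Ω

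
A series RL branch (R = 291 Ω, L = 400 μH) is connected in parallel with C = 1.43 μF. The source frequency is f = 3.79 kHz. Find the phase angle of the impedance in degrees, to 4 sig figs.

ω = 2πf = 23810 rad/s
X_L = ωL = 9.525 Ω
X_C = 1/(ωC) = 29.37 Ω
Branch 1 (R+jX_L): Z₁ = 291.0 + j9.525 Ω, |Z₁| = 291.2 Ω
Branch 2 (−jX_C): Z₂ = −j29.37 Ω
Parallel: Z = Z₁Z₂/(Z₁+Z₂), |Z| = 29.31 Ω, ∠Z = -84.22°

-84.22°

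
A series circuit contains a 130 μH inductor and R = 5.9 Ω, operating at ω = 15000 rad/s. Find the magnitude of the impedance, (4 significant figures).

X_L = ωL = 1.950 Ω
Z = 5.900 + j1.950 Ω
|Z| = √(5.900² + 1.950²) = 6.214 Ω

6.214 Ω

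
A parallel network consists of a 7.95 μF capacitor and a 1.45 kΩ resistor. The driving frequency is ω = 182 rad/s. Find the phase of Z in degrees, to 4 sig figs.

-64.52°

X_C = 1/(ωC) = 691.1 Ω
Parallel: admittances add. Y = 1/R + jωC
Y = (0.0006897 + j0.001447) S
|Y| = 0.001603 S → |Z| = 1/|Y| = 623.9 Ω, ∠Z = −∠Y = -64.52°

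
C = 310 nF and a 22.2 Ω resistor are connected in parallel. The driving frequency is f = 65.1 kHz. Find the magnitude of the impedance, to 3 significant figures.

ω = 2πf = 409000 rad/s
X_C = 1/(ωC) = 7.89 Ω
Parallel: admittances add. Y = 1/R + jωC
Y = (0.0450 + j0.127) S
|Y| = 0.135 S → |Z| = 1/|Y| = 7.43 Ω, ∠Z = −∠Y = -70.4°

7.43 Ω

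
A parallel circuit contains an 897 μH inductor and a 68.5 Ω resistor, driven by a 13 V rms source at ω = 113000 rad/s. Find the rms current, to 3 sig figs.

X_L = ωL = 101 Ω
Parallel: admittances add. Y = 1/R + 1/(jωL)
Y = (0.0146 − j0.00987) S
|Y| = 0.0176 S → |Z| = 1/|Y| = 56.8 Ω, ∠Z = −∠Y = 34.1°
I = V/|Z| = 13/56.8 = 229 mA

229 mA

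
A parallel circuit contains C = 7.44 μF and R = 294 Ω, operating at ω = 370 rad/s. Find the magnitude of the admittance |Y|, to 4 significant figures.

X_C = 1/(ωC) = 363.3 Ω
Parallel: admittances add. Y = 1/R + jωC
Y = (0.003401 + j0.002753) S
|Y| = 0.004376 S → |Z| = 1/|Y| = 228.5 Ω, ∠Z = −∠Y = -38.98°

4.376 mS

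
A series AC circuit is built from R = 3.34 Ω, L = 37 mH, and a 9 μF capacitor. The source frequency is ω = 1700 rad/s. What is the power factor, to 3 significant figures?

X_L = ωL = 62.9 Ω
X_C = 1/(ωC) = 65.4 Ω
Net reactance X = X_L − X_C = -2.46 Ω
Z = 3.34 − j2.46 Ω
|Z| = √(3.34² + 2.46²) = 4.15 Ω
∠Z = arctan(-2.46/3.34) = -36.4°
cos φ = cos(-36.4°) = 0.805

0.805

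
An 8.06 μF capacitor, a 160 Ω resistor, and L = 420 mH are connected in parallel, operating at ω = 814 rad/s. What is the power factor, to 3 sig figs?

X_L = ωL = 342 Ω
X_C = 1/(ωC) = 152 Ω
Parallel: admittances add. Y = 1/R + 1/(jωL) + jωC
Y = (0.00625 + j0.00364) S
|Y| = 0.00723 S → |Z| = 1/|Y| = 138 Ω, ∠Z = −∠Y = -30.2°
cos φ = cos(-30.2°) = 0.864

0.864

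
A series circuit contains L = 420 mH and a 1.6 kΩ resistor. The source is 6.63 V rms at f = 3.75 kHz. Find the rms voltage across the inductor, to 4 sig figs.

ω = 2πf = 23560 rad/s
X_L = ωL = 9896 Ω
Z = 1600 + j9896 Ω
|Z| = √(1600² + 9896²) = 10020 Ω
I = V/|Z| = 661.4 μA
V_L = I·|Z_L| = 0.0006614 × 9896 = 6.545 V

6.545 V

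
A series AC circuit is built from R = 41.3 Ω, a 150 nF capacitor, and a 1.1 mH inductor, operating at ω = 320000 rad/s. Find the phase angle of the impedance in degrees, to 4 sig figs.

X_L = ωL = 352.0 Ω
X_C = 1/(ωC) = 20.83 Ω
Net reactance X = X_L − X_C = 331.2 Ω
Z = 41.30 + j331.2 Ω
|Z| = √(41.30² + 331.2²) = 333.7 Ω
∠Z = arctan(331.2/41.30) = 82.89°

82.89°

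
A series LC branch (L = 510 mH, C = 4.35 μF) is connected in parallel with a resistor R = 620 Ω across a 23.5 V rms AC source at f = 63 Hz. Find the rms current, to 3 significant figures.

72.7 mA

ω = 2πf = 395.8 rad/s
X_L = ωL = 202 Ω
X_C = 1/(ωC) = 581 Ω
Branch 1: Z₁ = R = 620 Ω
Branch 2 (series LC): Z₂ = j(X_L − X_C) = −j379 Ω
Parallel: Z = Z₁Z₂/(Z₁+Z₂), |Z| = 323 Ω, ∠Z = -58.6°
I = V/|Z| = 23.5/323 = 72.7 mA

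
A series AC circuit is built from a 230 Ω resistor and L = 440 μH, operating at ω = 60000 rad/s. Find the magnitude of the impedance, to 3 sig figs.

X_L = ωL = 26.4 Ω
Z = 230 + j26.4 Ω
|Z| = √(230² + 26.4²) = 232 Ω

232 Ω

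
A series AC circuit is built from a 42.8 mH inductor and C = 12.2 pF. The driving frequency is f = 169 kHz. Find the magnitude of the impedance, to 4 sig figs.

ω = 2πf = 1.062e+06 rad/s
X_L = ωL = 45450 Ω
X_C = 1/(ωC) = 77190 Ω
Net reactance X = X_L − X_C = -31740 Ω
Z = − j31740 Ω
|Z| = √(0² + 31740²) = 31740 Ω

31740 Ω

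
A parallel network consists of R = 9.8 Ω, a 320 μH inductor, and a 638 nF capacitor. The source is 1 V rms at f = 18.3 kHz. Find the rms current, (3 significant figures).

ω = 2πf = 115000 rad/s
X_L = ωL = 36.8 Ω
X_C = 1/(ωC) = 13.6 Ω
Parallel: admittances add. Y = 1/R + 1/(jωL) + jωC
Y = (0.102 + j0.0462) S
|Y| = 0.112 S → |Z| = 1/|Y| = 8.93 Ω, ∠Z = −∠Y = -24.4°
I = V/|Z| = 1/8.93 = 112 mA

112 mA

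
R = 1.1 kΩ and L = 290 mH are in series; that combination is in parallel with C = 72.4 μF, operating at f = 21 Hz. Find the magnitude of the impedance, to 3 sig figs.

105 Ω

ω = 2πf = 131.9 rad/s
X_L = ωL = 38.3 Ω
X_C = 1/(ωC) = 105 Ω
Branch 1 (R+jX_L): Z₁ = 1100 + j38.3 Ω, |Z₁| = 1100 Ω
Branch 2 (−jX_C): Z₂ = −j105 Ω
Parallel: Z = Z₁Z₂/(Z₁+Z₂), |Z| = 105 Ω, ∠Z = -84.6°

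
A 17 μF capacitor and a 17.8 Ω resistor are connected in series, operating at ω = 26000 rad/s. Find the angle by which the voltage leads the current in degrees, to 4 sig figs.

X_C = 1/(ωC) = 2.262 Ω
Z = 17.80 − j2.262 Ω
|Z| = √(17.80² + 2.262²) = 17.94 Ω
∠Z = arctan(-2.262/17.80) = -7.244°

-7.244°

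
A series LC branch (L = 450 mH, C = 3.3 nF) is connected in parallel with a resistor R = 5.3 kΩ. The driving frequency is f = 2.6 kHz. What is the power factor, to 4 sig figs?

ω = 2πf = 16340 rad/s
X_L = ωL = 7351 Ω
X_C = 1/(ωC) = 18550 Ω
Branch 1: Z₁ = R = 5300 Ω
Branch 2 (series LC): Z₂ = j(X_L − X_C) = −j11200 Ω
Parallel: Z = Z₁Z₂/(Z₁+Z₂), |Z| = 4791 Ω, ∠Z = -25.33°
cos φ = cos(-25.33°) = 0.9039

0.9039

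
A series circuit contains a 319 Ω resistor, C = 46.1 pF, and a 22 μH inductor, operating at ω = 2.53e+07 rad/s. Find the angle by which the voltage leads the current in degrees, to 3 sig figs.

-43.3°

X_L = ωL = 557 Ω
X_C = 1/(ωC) = 857 Ω
Net reactance X = X_L − X_C = -301 Ω
Z = 319 − j301 Ω
|Z| = √(319² + 301²) = 438 Ω
∠Z = arctan(-301/319) = -43.3°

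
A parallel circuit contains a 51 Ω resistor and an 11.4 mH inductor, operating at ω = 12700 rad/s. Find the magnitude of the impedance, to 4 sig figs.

48.10 Ω

X_L = ωL = 144.8 Ω
Parallel: admittances add. Y = 1/R + 1/(jωL)
Y = (0.01961 − j0.006907) S
|Y| = 0.02079 S → |Z| = 1/|Y| = 48.10 Ω, ∠Z = −∠Y = 19.41°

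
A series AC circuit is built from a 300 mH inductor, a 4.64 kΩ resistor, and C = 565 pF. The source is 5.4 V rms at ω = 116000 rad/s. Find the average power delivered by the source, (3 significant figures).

X_L = ωL = 34800 Ω
X_C = 1/(ωC) = 15300 Ω
Net reactance X = X_L − X_C = 19500 Ω
Z = 4640 + j19500 Ω
|Z| = √(4640² + 19500²) = 20100 Ω
∠Z = arctan(19500/4640) = 76.6°
I = V/|Z| = 269 μA
P = VI cos φ = 5.4 × 0.000269 × cos(76.6°) = 335 μW

335 μW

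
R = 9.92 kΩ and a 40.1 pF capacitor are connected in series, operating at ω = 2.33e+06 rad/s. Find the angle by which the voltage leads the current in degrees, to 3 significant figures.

X_C = 1/(ωC) = 10700 Ω
Z = 9920 − j10700 Ω
|Z| = √(9920² + 10700²) = 14600 Ω
∠Z = arctan(-10700/9920) = -47.2°

-47.2°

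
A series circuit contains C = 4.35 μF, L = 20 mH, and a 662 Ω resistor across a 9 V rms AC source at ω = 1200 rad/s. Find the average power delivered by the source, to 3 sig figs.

115 mW

X_L = ωL = 24.0 Ω
X_C = 1/(ωC) = 192 Ω
Net reactance X = X_L − X_C = -168 Ω
Z = 662 − j168 Ω
|Z| = √(662² + 168²) = 683 Ω
∠Z = arctan(-168/662) = -14.2°
I = V/|Z| = 13.2 mA
P = VI cos φ = 9 × 0.0132 × cos(-14.2°) = 115 mW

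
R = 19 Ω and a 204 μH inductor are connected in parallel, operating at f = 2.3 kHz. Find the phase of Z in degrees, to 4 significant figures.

81.18°

ω = 2πf = 14450 rad/s
X_L = ωL = 2.948 Ω
Parallel: admittances add. Y = 1/R + 1/(jωL)
Y = (0.05263 − j0.3392) S
|Y| = 0.3433 S → |Z| = 1/|Y| = 2.913 Ω, ∠Z = −∠Y = 81.18°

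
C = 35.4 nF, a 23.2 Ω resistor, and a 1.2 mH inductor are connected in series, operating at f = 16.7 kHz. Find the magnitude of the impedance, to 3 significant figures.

ω = 2πf = 104900 rad/s
X_L = ωL = 126 Ω
X_C = 1/(ωC) = 269 Ω
Net reactance X = X_L − X_C = -143 Ω
Z = 23.2 − j143 Ω
|Z| = √(23.2² + 143²) = 145 Ω

145 Ω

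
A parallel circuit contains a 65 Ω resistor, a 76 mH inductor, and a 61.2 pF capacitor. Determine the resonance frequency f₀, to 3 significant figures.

73.8 kHz

ω₀ = 1/√(LC) = 1/√(0.076 × 6.12e-11) = 463700 rad/s
f₀ = ω₀/(2π) = 73.8 kHz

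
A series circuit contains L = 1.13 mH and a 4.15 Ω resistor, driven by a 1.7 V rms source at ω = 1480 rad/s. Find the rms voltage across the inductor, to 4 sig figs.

X_L = ωL = 1.672 Ω
Z = 4.150 + j1.672 Ω
|Z| = √(4.150² + 1.672²) = 4.474 Ω
I = V/|Z| = 379.9 mA
V_L = I·|Z_L| = 0.3799 × 1.672 = 0.6354 V

0.6354 V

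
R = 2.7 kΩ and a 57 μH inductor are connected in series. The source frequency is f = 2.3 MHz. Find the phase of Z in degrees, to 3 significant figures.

ω = 2πf = 1.445e+07 rad/s
X_L = ωL = 824 Ω
Z = 2700 + j824 Ω
|Z| = √(2700² + 824²) = 2820 Ω
∠Z = arctan(824/2700) = 17.0°

17.0°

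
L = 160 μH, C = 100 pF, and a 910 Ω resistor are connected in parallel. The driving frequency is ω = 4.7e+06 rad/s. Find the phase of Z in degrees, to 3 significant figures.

X_L = ωL = 752 Ω
X_C = 1/(ωC) = 2130 Ω
Parallel: admittances add. Y = 1/R + 1/(jωL) + jωC
Y = (0.00110 − j0.000860) S
|Y| = 0.00140 S → |Z| = 1/|Y| = 717 Ω, ∠Z = −∠Y = 38.0°

38.0°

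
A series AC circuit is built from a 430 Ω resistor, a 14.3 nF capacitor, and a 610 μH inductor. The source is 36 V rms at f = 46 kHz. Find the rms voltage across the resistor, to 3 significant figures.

35.6 V

ω = 2πf = 289000 rad/s
X_L = ωL = 176 Ω
X_C = 1/(ωC) = 242 Ω
Net reactance X = X_L − X_C = -65.6 Ω
Z = 430 − j65.6 Ω
|Z| = √(430² + 65.6²) = 435 Ω
I = V/|Z| = 82.8 mA
V_R = I·|Z_R| = 0.0828 × 430 = 35.6 V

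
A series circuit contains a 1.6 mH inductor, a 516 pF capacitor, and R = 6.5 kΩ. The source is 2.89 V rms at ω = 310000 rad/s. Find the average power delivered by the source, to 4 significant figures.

720.2 μW

X_L = ωL = 496.0 Ω
X_C = 1/(ωC) = 6252 Ω
Net reactance X = X_L − X_C = -5756 Ω
Z = 6500 − j5756 Ω
|Z| = √(6500² + 5756²) = 8682 Ω
∠Z = arctan(-5756/6500) = -41.52°
I = V/|Z| = 332.9 μA
P = VI cos φ = 2.89 × 0.0003329 × cos(-41.52°) = 720.2 μW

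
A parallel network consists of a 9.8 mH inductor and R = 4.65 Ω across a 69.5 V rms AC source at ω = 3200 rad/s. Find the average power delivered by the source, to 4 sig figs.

1.039 kW

X_L = ωL = 31.36 Ω
Parallel: admittances add. Y = 1/R + 1/(jωL)
Y = (0.2151 − j0.03189) S
|Y| = 0.2174 S → |Z| = 1/|Y| = 4.600 Ω, ∠Z = −∠Y = 8.434°
I = V/|Z| = 15.11 A
P = VI cos φ = 69.5 × 15.11 × cos(8.434°) = 1.039 kW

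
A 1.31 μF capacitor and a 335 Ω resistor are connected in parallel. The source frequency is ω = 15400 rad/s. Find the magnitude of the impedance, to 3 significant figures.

49.0 Ω

X_C = 1/(ωC) = 49.6 Ω
Parallel: admittances add. Y = 1/R + jωC
Y = (0.00299 + j0.0202) S
|Y| = 0.0204 S → |Z| = 1/|Y| = 49.0 Ω, ∠Z = −∠Y = -81.6°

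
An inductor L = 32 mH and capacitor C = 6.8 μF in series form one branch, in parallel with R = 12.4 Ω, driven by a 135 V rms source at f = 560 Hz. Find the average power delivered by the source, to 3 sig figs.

1.47 kW

ω = 2πf = 3519 rad/s
X_L = ωL = 113 Ω
X_C = 1/(ωC) = 41.8 Ω
Branch 1: Z₁ = R = 12.4 Ω
Branch 2 (series LC): Z₂ = j(X_L − X_C) = j70.8 Ω
Parallel: Z = Z₁Z₂/(Z₁+Z₂), |Z| = 12.2 Ω, ∠Z = 9.93°
I = V/|Z| = 11.1 A
P = VI cos φ = 135 × 11.1 × cos(9.93°) = 1.47 kW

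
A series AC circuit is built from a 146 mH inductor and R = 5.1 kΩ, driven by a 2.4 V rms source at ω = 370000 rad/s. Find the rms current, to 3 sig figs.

X_L = ωL = 54000 Ω
Z = 5100 + j54000 Ω
|Z| = √(5100² + 54000²) = 54300 Ω
I = V/|Z| = 2.4/54300 = 44.2 μA

44.2 μA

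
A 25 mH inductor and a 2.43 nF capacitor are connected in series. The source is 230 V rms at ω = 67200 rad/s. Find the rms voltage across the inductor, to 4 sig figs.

X_L = ωL = 1680 Ω
X_C = 1/(ωC) = 6124 Ω
Net reactance X = X_L − X_C = -4444 Ω
Z = − j4444 Ω
|Z| = √(0² + 4444²) = 4444 Ω
I = V/|Z| = 51.76 mA
V_L = I·|Z_L| = 0.05176 × 1680 = 86.95 V

86.95 V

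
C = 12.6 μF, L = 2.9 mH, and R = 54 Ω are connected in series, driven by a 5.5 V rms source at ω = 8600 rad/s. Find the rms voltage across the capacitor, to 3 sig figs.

X_L = ωL = 24.9 Ω
X_C = 1/(ωC) = 9.23 Ω
Net reactance X = X_L − X_C = 15.7 Ω
Z = 54.0 + j15.7 Ω
|Z| = √(54.0² + 15.7²) = 56.2 Ω
I = V/|Z| = 97.8 mA
V_C = I·|Z_C| = 0.0978 × 9.23 = 0.903 V

0.903 V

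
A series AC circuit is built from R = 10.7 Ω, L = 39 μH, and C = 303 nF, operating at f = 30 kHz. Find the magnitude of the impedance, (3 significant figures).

14.8 Ω

ω = 2πf = 188500 rad/s
X_L = ωL = 7.35 Ω
X_C = 1/(ωC) = 17.5 Ω
Net reactance X = X_L − X_C = -10.2 Ω
Z = 10.7 − j10.2 Ω
|Z| = √(10.7² + 10.2²) = 14.8 Ω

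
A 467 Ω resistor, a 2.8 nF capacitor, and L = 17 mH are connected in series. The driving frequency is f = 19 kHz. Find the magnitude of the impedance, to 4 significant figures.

ω = 2πf = 119400 rad/s
X_L = ωL = 2029 Ω
X_C = 1/(ωC) = 2992 Ω
Net reactance X = X_L − X_C = -962.2 Ω
Z = 467.0 − j962.2 Ω
|Z| = √(467.0² + 962.2²) = 1070 Ω

1070 Ω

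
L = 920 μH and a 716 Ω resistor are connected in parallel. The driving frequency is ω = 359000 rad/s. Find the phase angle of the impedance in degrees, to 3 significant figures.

65.2°

X_L = ωL = 330 Ω
Parallel: admittances add. Y = 1/R + 1/(jωL)
Y = (0.00140 − j0.00303) S
|Y| = 0.00333 S → |Z| = 1/|Y| = 300 Ω, ∠Z = −∠Y = 65.2°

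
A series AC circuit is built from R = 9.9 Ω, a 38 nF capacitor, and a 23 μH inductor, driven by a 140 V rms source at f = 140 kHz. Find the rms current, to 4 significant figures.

ω = 2πf = 879600 rad/s
X_L = ωL = 20.23 Ω
X_C = 1/(ωC) = 29.92 Ω
Net reactance X = X_L − X_C = -9.684 Ω
Z = 9.900 − j9.684 Ω
|Z| = √(9.900² + 9.684²) = 13.85 Ω
I = V/|Z| = 140/13.85 = 10.11 A

10.11 A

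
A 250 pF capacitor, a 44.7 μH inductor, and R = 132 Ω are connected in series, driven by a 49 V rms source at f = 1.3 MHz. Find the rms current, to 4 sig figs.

270.0 mA

ω = 2πf = 8.168e+06 rad/s
X_L = ωL = 365.1 Ω
X_C = 1/(ωC) = 489.7 Ω
Net reactance X = X_L − X_C = -124.6 Ω
Z = 132.0 − j124.6 Ω
|Z| = √(132.0² + 124.6²) = 181.5 Ω
I = V/|Z| = 49/181.5 = 270.0 mA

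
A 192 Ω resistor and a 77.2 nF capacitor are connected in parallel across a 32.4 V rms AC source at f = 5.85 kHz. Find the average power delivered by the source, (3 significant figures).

ω = 2πf = 36760 rad/s
X_C = 1/(ωC) = 352 Ω
Parallel: admittances add. Y = 1/R + jωC
Y = (0.00521 + j0.00284) S
|Y| = 0.00593 S → |Z| = 1/|Y| = 169 Ω, ∠Z = −∠Y = -28.6°
I = V/|Z| = 192 mA
P = VI cos φ = 32.4 × 0.192 × cos(-28.6°) = 5.47 W

5.47 W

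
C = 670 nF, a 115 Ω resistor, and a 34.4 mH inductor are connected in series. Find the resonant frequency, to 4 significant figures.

1.048 kHz

ω₀ = 1/√(LC) = 1/√(0.0344 × 6.7e-07) = 6587 rad/s
f₀ = ω₀/(2π) = 1.048 kHz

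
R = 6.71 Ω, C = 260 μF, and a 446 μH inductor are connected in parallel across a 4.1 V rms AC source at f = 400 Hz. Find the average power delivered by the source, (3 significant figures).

ω = 2πf = 2513 rad/s
X_L = ωL = 1.12 Ω
X_C = 1/(ωC) = 1.53 Ω
Parallel: admittances add. Y = 1/R + 1/(jωL) + jωC
Y = (0.149 − j0.239) S
|Y| = 0.281 S → |Z| = 1/|Y| = 3.55 Ω, ∠Z = −∠Y = 58.0°
I = V/|Z| = 1.15 A
P = VI cos φ = 4.1 × 1.15 × cos(58.0°) = 2.51 W

2.51 W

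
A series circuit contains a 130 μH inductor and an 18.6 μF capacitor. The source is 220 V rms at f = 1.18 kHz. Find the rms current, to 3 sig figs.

ω = 2πf = 7414 rad/s
X_L = ωL = 0.964 Ω
X_C = 1/(ωC) = 7.25 Ω
Net reactance X = X_L − X_C = -6.29 Ω
Z = − j6.29 Ω
|Z| = √(0² + 6.29²) = 6.29 Ω
I = V/|Z| = 220/6.29 = 35.0 A

35.0 A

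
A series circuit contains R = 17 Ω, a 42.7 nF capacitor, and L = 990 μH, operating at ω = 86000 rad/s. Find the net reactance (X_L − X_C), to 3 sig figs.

-187 Ω

X_L = ωL = 85.1 Ω
X_C = 1/(ωC) = 272 Ω
X = 85.1 − 272 = -187 Ω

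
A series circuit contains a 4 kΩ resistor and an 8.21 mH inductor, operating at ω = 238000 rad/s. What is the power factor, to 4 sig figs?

0.8985

X_L = ωL = 1954 Ω
Z = 4000 + j1954 Ω
|Z| = √(4000² + 1954²) = 4452 Ω
∠Z = arctan(1954/4000) = 26.04°
cos φ = cos(26.04°) = 0.8985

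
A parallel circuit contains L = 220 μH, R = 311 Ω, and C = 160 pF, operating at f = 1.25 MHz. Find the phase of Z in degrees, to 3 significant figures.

ω = 2πf = 7.854e+06 rad/s
X_L = ωL = 1730 Ω
X_C = 1/(ωC) = 796 Ω
Parallel: admittances add. Y = 1/R + 1/(jωL) + jωC
Y = (0.00322 + j0.000678) S
|Y| = 0.00329 S → |Z| = 1/|Y| = 304 Ω, ∠Z = −∠Y = -11.9°

-11.9°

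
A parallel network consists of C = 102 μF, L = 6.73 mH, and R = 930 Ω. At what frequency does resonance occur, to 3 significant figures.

192 Hz

ω₀ = 1/√(LC) = 1/√(0.00673 × 0.000102) = 1207 rad/s
f₀ = ω₀/(2π) = 192 Hz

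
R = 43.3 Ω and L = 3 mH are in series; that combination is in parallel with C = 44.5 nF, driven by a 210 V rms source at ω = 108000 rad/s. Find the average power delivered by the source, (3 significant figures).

X_L = ωL = 324 Ω
X_C = 1/(ωC) = 208 Ω
Branch 1 (R+jX_L): Z₁ = 43.3 + j324 Ω, |Z₁| = 327 Ω
Branch 2 (−jX_C): Z₂ = −j208 Ω
Parallel: Z = Z₁Z₂/(Z₁+Z₂), |Z| = 550 Ω, ∠Z = -77.1°
I = V/|Z| = 382 mA
P = VI cos φ = 210 × 0.382 × cos(-77.1°) = 17.9 W

17.9 W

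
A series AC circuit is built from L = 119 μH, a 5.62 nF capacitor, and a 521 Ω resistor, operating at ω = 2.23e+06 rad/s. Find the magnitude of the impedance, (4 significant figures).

X_L = ωL = 265.4 Ω
X_C = 1/(ωC) = 79.79 Ω
Net reactance X = X_L − X_C = 185.6 Ω
Z = 521.0 + j185.6 Ω
|Z| = √(521.0² + 185.6²) = 553.1 Ω

553.1 Ω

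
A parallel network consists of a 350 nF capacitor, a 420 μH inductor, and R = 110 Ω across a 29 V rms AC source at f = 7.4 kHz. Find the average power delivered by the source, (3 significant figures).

ω = 2πf = 46500 rad/s
X_L = ωL = 19.5 Ω
X_C = 1/(ωC) = 61.4 Ω
Parallel: admittances add. Y = 1/R + 1/(jωL) + jωC
Y = (0.00909 − j0.0349) S
|Y| = 0.0361 S → |Z| = 1/|Y| = 27.7 Ω, ∠Z = −∠Y = 75.4°
I = V/|Z| = 1.05 A
P = VI cos φ = 29 × 1.05 × cos(75.4°) = 7.65 W

7.65 W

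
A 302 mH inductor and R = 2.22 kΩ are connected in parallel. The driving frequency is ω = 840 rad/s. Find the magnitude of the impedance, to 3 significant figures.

252 Ω

X_L = ωL = 254 Ω
Parallel: admittances add. Y = 1/R + 1/(jωL)
Y = (0.000450 − j0.00394) S
|Y| = 0.00397 S → |Z| = 1/|Y| = 252 Ω, ∠Z = −∠Y = 83.5°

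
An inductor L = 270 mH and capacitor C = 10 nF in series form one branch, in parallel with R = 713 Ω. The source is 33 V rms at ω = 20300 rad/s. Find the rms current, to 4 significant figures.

X_L = ωL = 5481 Ω
X_C = 1/(ωC) = 4926 Ω
Branch 1: Z₁ = R = 713.0 Ω
Branch 2 (series LC): Z₂ = j(X_L − X_C) = j554.9 Ω
Parallel: Z = Z₁Z₂/(Z₁+Z₂), |Z| = 437.9 Ω, ∠Z = 52.11°
I = V/|Z| = 33/437.9 = 75.36 mA

75.36 mA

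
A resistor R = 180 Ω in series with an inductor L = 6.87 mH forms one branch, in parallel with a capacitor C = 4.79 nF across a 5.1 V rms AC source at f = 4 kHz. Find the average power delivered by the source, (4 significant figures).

ω = 2πf = 25130 rad/s
X_L = ωL = 172.7 Ω
X_C = 1/(ωC) = 8307 Ω
Branch 1 (R+jX_L): Z₁ = 180.0 + j172.7 Ω, |Z₁| = 249.4 Ω
Branch 2 (−jX_C): Z₂ = −j8307 Ω
Parallel: Z = Z₁Z₂/(Z₁+Z₂), |Z| = 254.7 Ω, ∠Z = 42.54°
I = V/|Z| = 20.03 mA
P = VI cos φ = 5.1 × 0.02003 × cos(42.54°) = 75.26 mW

75.26 mW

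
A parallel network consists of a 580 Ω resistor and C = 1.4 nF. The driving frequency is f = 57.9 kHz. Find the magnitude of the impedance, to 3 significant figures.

ω = 2πf = 363800 rad/s
X_C = 1/(ωC) = 1960 Ω
Parallel: admittances add. Y = 1/R + jωC
Y = (0.00172 + j0.000509) S
|Y| = 0.00180 S → |Z| = 1/|Y| = 556 Ω, ∠Z = −∠Y = -16.5°

556 Ω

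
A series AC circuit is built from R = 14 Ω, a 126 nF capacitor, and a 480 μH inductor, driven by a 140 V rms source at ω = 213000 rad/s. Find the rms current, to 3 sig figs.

2.11 A

X_L = ωL = 102 Ω
X_C = 1/(ωC) = 37.3 Ω
Net reactance X = X_L − X_C = 65.0 Ω
Z = 14.0 + j65.0 Ω
|Z| = √(14.0² + 65.0²) = 66.5 Ω
I = V/|Z| = 140/66.5 = 2.11 A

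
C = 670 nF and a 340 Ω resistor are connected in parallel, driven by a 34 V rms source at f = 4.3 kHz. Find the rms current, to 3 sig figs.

ω = 2πf = 27020 rad/s
X_C = 1/(ωC) = 55.2 Ω
Parallel: admittances add. Y = 1/R + jωC
Y = (0.00294 + j0.0181) S
|Y| = 0.0183 S → |Z| = 1/|Y| = 54.5 Ω, ∠Z = −∠Y = -80.8°
I = V/|Z| = 34/54.5 = 624 mA

624 mA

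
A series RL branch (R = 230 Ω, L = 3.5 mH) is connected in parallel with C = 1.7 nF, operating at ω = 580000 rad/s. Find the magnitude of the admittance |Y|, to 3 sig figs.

X_L = ωL = 2030 Ω
X_C = 1/(ωC) = 1010 Ω
Branch 1 (R+jX_L): Z₁ = 230 + j2030 Ω, |Z₁| = 2040 Ω
Branch 2 (−jX_C): Z₂ = −j1010 Ω
Parallel: Z = Z₁Z₂/(Z₁+Z₂), |Z| = 1990 Ω, ∠Z = -83.7°
|Y| = 1/|Z| = 503 μS

503 μS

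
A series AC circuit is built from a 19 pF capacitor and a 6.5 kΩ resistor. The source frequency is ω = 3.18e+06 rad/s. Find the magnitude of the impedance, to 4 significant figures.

X_C = 1/(ωC) = 16550 Ω
Z = 6500 − j16550 Ω
|Z| = √(6500² + 16550²) = 17780 Ω

17780 Ω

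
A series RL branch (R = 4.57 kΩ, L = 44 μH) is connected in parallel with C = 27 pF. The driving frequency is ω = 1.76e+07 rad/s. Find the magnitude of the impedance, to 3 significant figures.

2050 Ω

X_L = ωL = 774 Ω
X_C = 1/(ωC) = 2100 Ω
Branch 1 (R+jX_L): Z₁ = 4570 + j774 Ω, |Z₁| = 4640 Ω
Branch 2 (−jX_C): Z₂ = −j2100 Ω
Parallel: Z = Z₁Z₂/(Z₁+Z₂), |Z| = 2050 Ω, ∠Z = -64.2°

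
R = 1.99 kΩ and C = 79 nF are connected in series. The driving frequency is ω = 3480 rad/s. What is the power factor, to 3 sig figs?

X_C = 1/(ωC) = 3640 Ω
Z = 1990 − j3640 Ω
|Z| = √(1990² + 3640²) = 4150 Ω
∠Z = arctan(-3640/1990) = -61.3°
cos φ = cos(-61.3°) = 0.480

0.480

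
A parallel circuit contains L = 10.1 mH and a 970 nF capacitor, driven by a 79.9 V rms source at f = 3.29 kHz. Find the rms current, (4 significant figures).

ω = 2πf = 20670 rad/s
X_L = ωL = 208.8 Ω
X_C = 1/(ωC) = 49.87 Ω
Parallel: admittances add. Y = 1/(jωL) + jωC
Y = (0 + j0.01526) S
|Y| = 0.01526 S → |Z| = 1/|Y| = 65.52 Ω, ∠Z = −∠Y = -90.00°
I = V/|Z| = 79.9/65.52 = 1.219 A

1.219 A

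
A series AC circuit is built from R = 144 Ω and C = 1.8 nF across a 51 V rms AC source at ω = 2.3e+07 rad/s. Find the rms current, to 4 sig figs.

349.3 mA

X_C = 1/(ωC) = 24.15 Ω
Z = 144.0 − j24.15 Ω
|Z| = √(144.0² + 24.15²) = 146.0 Ω
I = V/|Z| = 51/146.0 = 349.3 mA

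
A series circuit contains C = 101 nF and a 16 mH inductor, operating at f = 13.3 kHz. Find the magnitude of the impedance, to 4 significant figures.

ω = 2πf = 83570 rad/s
X_L = ωL = 1337 Ω
X_C = 1/(ωC) = 118.5 Ω
Net reactance X = X_L − X_C = 1219 Ω
Z = j1219 Ω
|Z| = √(0² + 1219²) = 1219 Ω

1219 Ω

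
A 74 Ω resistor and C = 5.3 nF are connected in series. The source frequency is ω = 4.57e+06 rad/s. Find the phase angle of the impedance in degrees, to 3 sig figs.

-29.2°

X_C = 1/(ωC) = 41.3 Ω
Z = 74.0 − j41.3 Ω
|Z| = √(74.0² + 41.3²) = 84.7 Ω
∠Z = arctan(-41.3/74.0) = -29.2°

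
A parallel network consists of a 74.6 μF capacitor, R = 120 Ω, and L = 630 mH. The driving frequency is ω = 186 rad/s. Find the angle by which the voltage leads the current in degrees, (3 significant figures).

X_L = ωL = 117 Ω
X_C = 1/(ωC) = 72.1 Ω
Parallel: admittances add. Y = 1/R + 1/(jωL) + jωC
Y = (0.00833 + j0.00534) S
|Y| = 0.00990 S → |Z| = 1/|Y| = 101 Ω, ∠Z = −∠Y = -32.7°

-32.7°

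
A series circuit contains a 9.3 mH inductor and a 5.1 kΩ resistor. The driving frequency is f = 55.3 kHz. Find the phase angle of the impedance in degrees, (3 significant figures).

32.4°

ω = 2πf = 347500 rad/s
X_L = ωL = 3230 Ω
Z = 5100 + j3230 Ω
|Z| = √(5100² + 3230²) = 6040 Ω
∠Z = arctan(3230/5100) = 32.4°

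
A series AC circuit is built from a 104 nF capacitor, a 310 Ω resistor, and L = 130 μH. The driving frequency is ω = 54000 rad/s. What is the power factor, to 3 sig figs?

0.876

X_L = ωL = 7.02 Ω
X_C = 1/(ωC) = 178 Ω
Net reactance X = X_L − X_C = -171 Ω
Z = 310 − j171 Ω
|Z| = √(310² + 171²) = 354 Ω
∠Z = arctan(-171/310) = -28.9°
cos φ = cos(-28.9°) = 0.876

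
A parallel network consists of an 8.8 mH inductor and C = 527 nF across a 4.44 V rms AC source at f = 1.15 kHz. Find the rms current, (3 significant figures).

ω = 2πf = 7226 rad/s
X_L = ωL = 63.6 Ω
X_C = 1/(ωC) = 263 Ω
Parallel: admittances add. Y = 1/(jωL) + jωC
Y = (0 − j0.0119) S
|Y| = 0.0119 S → |Z| = 1/|Y| = 83.9 Ω, ∠Z = −∠Y = 90.0°
I = V/|Z| = 4.44/83.9 = 52.9 mA

52.9 mA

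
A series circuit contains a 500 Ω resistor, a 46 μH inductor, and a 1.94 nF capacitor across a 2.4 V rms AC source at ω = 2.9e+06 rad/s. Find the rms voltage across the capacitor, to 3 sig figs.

X_L = ωL = 133 Ω
X_C = 1/(ωC) = 178 Ω
Net reactance X = X_L − X_C = -44.3 Ω
Z = 500 − j44.3 Ω
|Z| = √(500² + 44.3²) = 502 Ω
I = V/|Z| = 4.78 mA
V_C = I·|Z_C| = 0.00478 × 178 = 0.850 V

0.850 V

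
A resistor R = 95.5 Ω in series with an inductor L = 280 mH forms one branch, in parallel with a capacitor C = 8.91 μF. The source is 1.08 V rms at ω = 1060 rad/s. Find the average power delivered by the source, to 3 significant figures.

X_L = ωL = 297 Ω
X_C = 1/(ωC) = 106 Ω
Branch 1 (R+jX_L): Z₁ = 95.5 + j297 Ω, |Z₁| = 312 Ω
Branch 2 (−jX_C): Z₂ = −j106 Ω
Parallel: Z = Z₁Z₂/(Z₁+Z₂), |Z| = 155 Ω, ∠Z = -81.3°
I = V/|Z| = 6.98 mA
P = VI cos φ = 1.08 × 0.00698 × cos(-81.3°) = 1.15 mW

1.15 mW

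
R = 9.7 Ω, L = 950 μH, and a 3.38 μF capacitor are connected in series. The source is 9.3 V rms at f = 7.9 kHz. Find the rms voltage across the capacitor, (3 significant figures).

1.31 V

ω = 2πf = 49640 rad/s
X_L = ωL = 47.2 Ω
X_C = 1/(ωC) = 5.96 Ω
Net reactance X = X_L − X_C = 41.2 Ω
Z = 9.70 + j41.2 Ω
|Z| = √(9.70² + 41.2²) = 42.3 Ω
I = V/|Z| = 220 mA
V_C = I·|Z_C| = 0.220 × 5.96 = 1.31 V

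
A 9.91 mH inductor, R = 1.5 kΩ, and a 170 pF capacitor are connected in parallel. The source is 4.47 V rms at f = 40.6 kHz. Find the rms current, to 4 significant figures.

3.370 mA

ω = 2πf = 255100 rad/s
X_L = ωL = 2528 Ω
X_C = 1/(ωC) = 23060 Ω
Parallel: admittances add. Y = 1/R + 1/(jωL) + jωC
Y = (0.0006667 − j0.0003522) S
|Y| = 0.0007540 S → |Z| = 1/|Y| = 1326 Ω, ∠Z = −∠Y = 27.85°
I = V/|Z| = 4.47/1326 = 3.370 mA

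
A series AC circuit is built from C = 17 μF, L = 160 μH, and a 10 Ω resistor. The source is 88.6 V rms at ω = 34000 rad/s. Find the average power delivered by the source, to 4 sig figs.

X_L = ωL = 5.440 Ω
X_C = 1/(ωC) = 1.730 Ω
Net reactance X = X_L − X_C = 3.710 Ω
Z = 10.00 + j3.710 Ω
|Z| = √(10.00² + 3.710²) = 10.67 Ω
∠Z = arctan(3.710/10.00) = 20.35°
I = V/|Z| = 8.307 A
P = VI cos φ = 88.6 × 8.307 × cos(20.35°) = 690.0 W

690.0 W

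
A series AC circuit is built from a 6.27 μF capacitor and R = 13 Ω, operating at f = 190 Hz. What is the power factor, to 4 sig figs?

ω = 2πf = 1194 rad/s
X_C = 1/(ωC) = 133.6 Ω
Z = 13.00 − j133.6 Ω
|Z| = √(13.00² + 133.6²) = 134.2 Ω
∠Z = arctan(-133.6/13.00) = -84.44°
cos φ = cos(-84.44°) = 0.09685

0.09685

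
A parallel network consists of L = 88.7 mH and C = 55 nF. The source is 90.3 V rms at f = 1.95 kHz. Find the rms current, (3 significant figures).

22.2 mA

ω = 2πf = 12250 rad/s
X_L = ωL = 1090 Ω
X_C = 1/(ωC) = 1480 Ω
Parallel: admittances add. Y = 1/(jωL) + jωC
Y = (0 − j0.000246) S
|Y| = 0.000246 S → |Z| = 1/|Y| = 4060 Ω, ∠Z = −∠Y = 90.0°
I = V/|Z| = 90.3/4060 = 22.2 mA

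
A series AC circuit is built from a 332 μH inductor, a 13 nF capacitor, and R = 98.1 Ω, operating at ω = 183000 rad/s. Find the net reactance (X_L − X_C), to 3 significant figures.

X_L = ωL = 60.8 Ω
X_C = 1/(ωC) = 420 Ω
X = 60.8 − 420 = -360 Ω

-360 Ω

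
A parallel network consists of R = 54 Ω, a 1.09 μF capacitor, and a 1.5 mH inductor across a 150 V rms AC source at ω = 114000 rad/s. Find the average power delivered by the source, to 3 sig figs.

X_L = ωL = 171 Ω
X_C = 1/(ωC) = 8.05 Ω
Parallel: admittances add. Y = 1/R + 1/(jωL) + jωC
Y = (0.0185 + j0.118) S
|Y| = 0.120 S → |Z| = 1/|Y| = 8.34 Ω, ∠Z = −∠Y = -81.1°
I = V/|Z| = 18.0 A
P = VI cos φ = 150 × 18.0 × cos(-81.1°) = 417 W

417 W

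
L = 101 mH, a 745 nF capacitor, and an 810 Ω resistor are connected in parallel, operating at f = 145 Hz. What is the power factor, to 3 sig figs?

ω = 2πf = 911.1 rad/s
X_L = ωL = 92.0 Ω
X_C = 1/(ωC) = 1470 Ω
Parallel: admittances add. Y = 1/R + 1/(jωL) + jωC
Y = (0.00123 − j0.0102) S
|Y| = 0.0103 S → |Z| = 1/|Y| = 97.4 Ω, ∠Z = −∠Y = 83.1°
cos φ = cos(83.1°) = 0.120

0.120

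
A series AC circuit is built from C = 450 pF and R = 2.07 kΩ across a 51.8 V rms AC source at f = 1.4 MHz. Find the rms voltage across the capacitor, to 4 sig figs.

ω = 2πf = 8.796e+06 rad/s
X_C = 1/(ωC) = 252.6 Ω
Z = 2070 − j252.6 Ω
|Z| = √(2070² + 252.6²) = 2085 Ω
I = V/|Z| = 24.84 mA
V_C = I·|Z_C| = 0.02484 × 252.6 = 6.275 V

6.275 V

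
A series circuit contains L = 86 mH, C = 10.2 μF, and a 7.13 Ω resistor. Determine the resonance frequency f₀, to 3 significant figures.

170 Hz

ω₀ = 1/√(LC) = 1/√(0.086 × 1.02e-05) = 1068 rad/s
f₀ = ω₀/(2π) = 170 Hz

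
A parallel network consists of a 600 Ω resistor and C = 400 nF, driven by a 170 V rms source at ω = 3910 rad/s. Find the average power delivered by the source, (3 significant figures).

48.2 W

X_C = 1/(ωC) = 639 Ω
Parallel: admittances add. Y = 1/R + jωC
Y = (0.00167 + j0.00156) S
|Y| = 0.00229 S → |Z| = 1/|Y| = 438 Ω, ∠Z = −∠Y = -43.2°
I = V/|Z| = 389 mA
P = VI cos φ = 170 × 0.389 × cos(-43.2°) = 48.2 W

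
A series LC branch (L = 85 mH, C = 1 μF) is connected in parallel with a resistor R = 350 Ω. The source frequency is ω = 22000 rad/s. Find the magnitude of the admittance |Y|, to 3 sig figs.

X_L = ωL = 1870 Ω
X_C = 1/(ωC) = 45.5 Ω
Branch 1: Z₁ = R = 350 Ω
Branch 2 (series LC): Z₂ = j(X_L − X_C) = j1820 Ω
Parallel: Z = Z₁Z₂/(Z₁+Z₂), |Z| = 344 Ω, ∠Z = 10.9°
|Y| = 1/|Z| = 2.91 mS

2.91 mS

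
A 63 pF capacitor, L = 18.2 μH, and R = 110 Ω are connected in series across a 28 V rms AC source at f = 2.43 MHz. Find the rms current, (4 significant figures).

ω = 2πf = 1.527e+07 rad/s
X_L = ωL = 277.9 Ω
X_C = 1/(ωC) = 1040 Ω
Net reactance X = X_L − X_C = -761.7 Ω
Z = 110.0 − j761.7 Ω
|Z| = √(110.0² + 761.7²) = 769.6 Ω
I = V/|Z| = 28/769.6 = 36.38 mA

36.38 mA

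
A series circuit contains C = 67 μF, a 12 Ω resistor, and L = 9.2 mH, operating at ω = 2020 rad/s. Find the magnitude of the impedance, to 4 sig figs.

16.41 Ω

X_L = ωL = 18.58 Ω
X_C = 1/(ωC) = 7.389 Ω
Net reactance X = X_L − X_C = 11.20 Ω
Z = 12.00 + j11.20 Ω
|Z| = √(12.00² + 11.20²) = 16.41 Ω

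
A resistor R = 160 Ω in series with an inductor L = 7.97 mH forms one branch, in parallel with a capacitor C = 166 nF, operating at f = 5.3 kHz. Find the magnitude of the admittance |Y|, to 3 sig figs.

ω = 2πf = 33300 rad/s
X_L = ωL = 265 Ω
X_C = 1/(ωC) = 181 Ω
Branch 1 (R+jX_L): Z₁ = 160 + j265 Ω, |Z₁| = 310 Ω
Branch 2 (−jX_C): Z₂ = −j181 Ω
Parallel: Z = Z₁Z₂/(Z₁+Z₂), |Z| = 310 Ω, ∠Z = -58.9°
|Y| = 1/|Z| = 3.23 mS

3.23 mS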